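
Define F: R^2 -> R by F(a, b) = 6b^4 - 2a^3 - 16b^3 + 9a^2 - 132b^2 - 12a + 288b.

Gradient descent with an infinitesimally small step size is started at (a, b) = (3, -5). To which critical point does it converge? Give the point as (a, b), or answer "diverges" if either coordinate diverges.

diverges

F is separable, so gradient descent decouples: a follows -∂F/∂a, b follows -∂F/∂b.
∂F/∂a = -6(a - 2)(a - 1); at a=3 this is -12, so a increases.
∂F/∂b = 24(b - 4)(b - 1)(b + 3); at b=-5 this is -2592, so b increases.
The a-coordinate has no critical point in that direction and runs off to infinity.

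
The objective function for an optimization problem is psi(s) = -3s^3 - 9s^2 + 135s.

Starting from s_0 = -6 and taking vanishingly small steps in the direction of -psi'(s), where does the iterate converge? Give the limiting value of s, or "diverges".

psi'(s) = -9(s - 3)(s + 5), so psi'(-6) = -81.
Gradient descent moves in the -psi' direction, i.e. s is increasing.
The nearest critical point in that direction is s = -5, where psi'' = 72 > 0 (a local minimum). The iterate converges there.

-5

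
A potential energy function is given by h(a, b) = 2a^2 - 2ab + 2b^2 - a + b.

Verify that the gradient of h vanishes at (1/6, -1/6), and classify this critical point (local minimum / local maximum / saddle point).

local minimum

∇h = (4a - 2b - 1, -2a + 4b + 1); substituting (1/6, -1/6) gives ∇h = (0, 0), so (1/6, -1/6) is indeed a critical point.
The Hessian of h is constant: H = [[4, -2], [-2, 4]].
det(H) = 4·4 − (-2)² = 12.
det(H) > 0 and tr(H) = 8 > 0, so H is positive definite and the point is a local minimum.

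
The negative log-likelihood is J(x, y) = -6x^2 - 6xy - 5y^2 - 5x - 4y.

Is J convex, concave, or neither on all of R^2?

J is quadratic, so its Hessian is the constant matrix H = [[-12, -6], [-6, -10]].
det(H) = 84, tr(H) = -22.
det(H) > 0 and tr(H) < 0, so H is negative definite everywhere: concave.

concave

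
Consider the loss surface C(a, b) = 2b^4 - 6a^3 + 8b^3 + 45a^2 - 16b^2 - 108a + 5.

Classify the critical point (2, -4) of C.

local minimum

The mixed partial ∂²C/∂a∂b is 0, so the Hessian at any point is diag(C_aa, C_bb) = diag(18(-2a + 5), 8(3b^2 + 6b - 4)).
At (2, -4): H = diag(18, 160).
Both eigenvalues are positive, so H is positive definite: a local minimum.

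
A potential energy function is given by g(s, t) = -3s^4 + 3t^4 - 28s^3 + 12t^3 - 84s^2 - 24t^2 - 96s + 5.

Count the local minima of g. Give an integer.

2

g separates as a function of s plus a function of t, so ∇g=0 decouples.
∂g/∂s = -12(s + 1)(s + 2)(s + 4) = 0 at s ∈ {-4, -2, -1}; ∂g/∂t = 12t(t - 1)(t + 4) = 0 at t ∈ {-4, 0, 1}.
The Hessian is diagonal: diag(g_ss, g_tt). Second derivatives: g_ss(-4)=-72, g_ss(-2)=24, g_ss(-1)=-36; g_tt(-4)=240, g_tt(0)=-48, g_tt(1)=60.
Local minima occur where both diagonal entries positive: (-2, -4), (-2, 1). Count: 2.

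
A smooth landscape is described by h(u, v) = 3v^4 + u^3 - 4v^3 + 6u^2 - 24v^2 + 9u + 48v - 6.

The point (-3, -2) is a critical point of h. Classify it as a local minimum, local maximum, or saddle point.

The mixed partial ∂²h/∂u∂v is 0, so the Hessian at any point is diag(h_uu, h_vv) = diag(6(u + 2), 12(3v^2 - 2v - 4)).
At (-3, -2): H = diag(-6, 144).
The eigenvalues have opposite signs, so H is indefinite: a saddle point.

saddle point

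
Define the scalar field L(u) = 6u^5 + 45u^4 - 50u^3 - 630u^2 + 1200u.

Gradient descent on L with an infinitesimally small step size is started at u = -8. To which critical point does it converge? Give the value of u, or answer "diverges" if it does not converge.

diverges

L'(u) = 30(u - 2)(u - 1)(u + 4)(u + 5), so L'(-8) = 32400.
Gradient descent moves in the -L' direction, i.e. u is decreasing.
There is no critical point below u=-8, and L' keeps the same sign, so the iterate runs off to −∞.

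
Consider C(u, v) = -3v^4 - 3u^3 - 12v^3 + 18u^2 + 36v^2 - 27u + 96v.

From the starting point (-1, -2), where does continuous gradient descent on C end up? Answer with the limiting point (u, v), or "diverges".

(1, -1)

C is separable, so gradient descent decouples: u follows -∂C/∂u, v follows -∂C/∂v.
∂C/∂u = -9(u - 3)(u - 1); at u=-1 this is -72, so u increases.
∂C/∂v = -12(v - 2)(v + 1)(v + 4); at v=-2 this is -96, so v increases.
u converges to its nearest critical value 1 (a local min of the u-part); v converges to -1. The iterate converges to (1, -1).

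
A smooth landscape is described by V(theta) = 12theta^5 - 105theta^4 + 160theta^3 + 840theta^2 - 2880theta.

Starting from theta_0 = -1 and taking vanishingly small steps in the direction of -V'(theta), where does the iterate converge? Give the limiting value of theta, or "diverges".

2

V'(theta) = 60(theta - 4)(theta - 3)(theta - 2)(theta + 2), so V'(-1) = -3600.
Gradient descent moves in the -V' direction, i.e. theta is increasing.
The nearest critical point in that direction is theta = 2, where V'' = 480 > 0 (a local minimum). The iterate converges there.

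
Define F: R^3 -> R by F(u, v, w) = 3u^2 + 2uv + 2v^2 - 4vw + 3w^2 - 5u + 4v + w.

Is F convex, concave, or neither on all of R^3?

F is quadratic, so its Hessian is the constant matrix H = [[6, 2, 0], [2, 4, -4], [0, -4, 6]].
Leading principal minors: 6, 20, 24.
All positive ⇒ H ≻ 0 ⇒ convex.

convex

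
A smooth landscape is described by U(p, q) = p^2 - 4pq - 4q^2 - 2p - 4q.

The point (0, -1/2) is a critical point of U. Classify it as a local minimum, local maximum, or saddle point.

The Hessian of U is constant: H = [[2, -4], [-4, -8]].
det(H) = 2·(-8) − (-4)² = -32.
Since det(H) < 0, H is indefinite and the critical point is a saddle point.

saddle point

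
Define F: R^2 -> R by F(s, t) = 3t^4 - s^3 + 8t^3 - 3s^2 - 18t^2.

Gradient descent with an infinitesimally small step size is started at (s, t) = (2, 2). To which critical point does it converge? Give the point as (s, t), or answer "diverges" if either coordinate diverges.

F is separable, so gradient descent decouples: s follows -∂F/∂s, t follows -∂F/∂t.
∂F/∂s = -3s(s + 2); at s=2 this is -24, so s increases.
∂F/∂t = 12t(t - 1)(t + 3); at t=2 this is 120, so t decreases.
The s-coordinate has no critical point in that direction and runs off to infinity.

diverges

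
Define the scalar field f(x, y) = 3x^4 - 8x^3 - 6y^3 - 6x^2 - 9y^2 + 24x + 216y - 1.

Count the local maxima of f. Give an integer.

f separates as a function of x plus a function of y, so ∇f=0 decouples.
∂f/∂x = 12(x - 2)(x - 1)(x + 1) = 0 at x ∈ {-1, 1, 2}; ∂f/∂y = -18(y - 3)(y + 4) = 0 at y ∈ {-4, 3}.
The Hessian is diagonal: diag(f_xx, f_yy). Second derivatives: f_xx(-1)=72, f_xx(1)=-24, f_xx(2)=36; f_yy(-4)=126, f_yy(3)=-126.
Local maxima occur where both diagonal entries negative: (1, 3). Count: 1.

1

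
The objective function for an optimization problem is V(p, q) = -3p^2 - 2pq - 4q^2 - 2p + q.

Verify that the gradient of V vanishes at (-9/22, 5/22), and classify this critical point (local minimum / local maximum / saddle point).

local maximum

∇V = (-6p - 2q - 2, -2p - 8q + 1); substituting (-9/22, 5/22) gives ∇V = (0, 0), so (-9/22, 5/22) is indeed a critical point.
The Hessian of V is constant: H = [[-6, -2], [-2, -8]].
det(H) = (-6)·(-8) − (-2)² = 44.
det(H) > 0 and tr(H) = -14 < 0, so H is negative definite and the point is a local maximum.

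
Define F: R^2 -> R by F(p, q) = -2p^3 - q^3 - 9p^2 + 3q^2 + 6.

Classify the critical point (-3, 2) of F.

saddle point

The mixed partial ∂²F/∂p∂q is 0, so the Hessian at any point is diag(F_pp, F_qq) = diag(-6(2p + 3), 6(-q + 1)).
At (-3, 2): H = diag(18, -6).
The eigenvalues have opposite signs, so H is indefinite: a saddle point.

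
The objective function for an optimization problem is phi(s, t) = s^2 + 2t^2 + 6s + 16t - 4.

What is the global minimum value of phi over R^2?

phi(s,t) separates as P(s) + Q(t) − 4, so its minimum is min P + min Q − 4.
P'(s) = 2s + 6 vanishes at s ∈ {-3}; Q'(t) = 4(t + 4) vanishes at t ∈ {-4}.
Local minima of P (where P''>0): P(-3)=-9. Local minima of Q: Q(-4)=-32.
So the global minimum of phi is P(-3) + Q(-4) − 4 = -9 − 32 − 4 = -45, attained at (-3, -4).

-45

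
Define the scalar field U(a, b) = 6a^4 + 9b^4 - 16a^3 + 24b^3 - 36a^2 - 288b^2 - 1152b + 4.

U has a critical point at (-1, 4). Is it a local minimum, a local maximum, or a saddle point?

local minimum

The mixed partial ∂²U/∂a∂b is 0, so the Hessian at any point is diag(U_aa, U_bb) = diag(24(3a^2 - 4a - 3), 36(3b^2 + 4b - 16)).
At (-1, 4): H = diag(96, 1728).
Both eigenvalues are positive, so H is positive definite: a local minimum.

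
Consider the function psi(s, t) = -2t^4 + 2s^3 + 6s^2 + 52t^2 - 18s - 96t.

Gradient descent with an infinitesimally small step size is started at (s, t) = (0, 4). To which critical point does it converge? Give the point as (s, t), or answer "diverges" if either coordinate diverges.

psi is separable, so gradient descent decouples: s follows -∂psi/∂s, t follows -∂psi/∂t.
∂psi/∂s = 6(s - 1)(s + 3); at s=0 this is -18, so s increases.
∂psi/∂t = -8(t - 3)(t - 1)(t + 4); at t=4 this is -192, so t increases.
The t-coordinate has no critical point in that direction and runs off to infinity.

diverges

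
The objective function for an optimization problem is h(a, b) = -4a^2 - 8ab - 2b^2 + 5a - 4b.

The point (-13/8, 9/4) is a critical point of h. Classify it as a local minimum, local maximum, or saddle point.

saddle point

The Hessian of h is constant: H = [[-8, -8], [-8, -4]].
det(H) = (-8)·(-4) − (-8)² = -32.
Since det(H) < 0, H is indefinite and the critical point is a saddle point.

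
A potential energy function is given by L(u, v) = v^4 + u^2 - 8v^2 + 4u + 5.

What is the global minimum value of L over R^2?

L(u,v) separates as P(u) + Q(v) + 5, so its minimum is min P + min Q + 5.
P'(u) = 2u + 4 vanishes at u ∈ {-2}; Q'(v) = 4v(v - 2)(v + 2) vanishes at v ∈ {-2, 0, 2}.
Local minima of P (where P''>0): P(-2)=-4. Local minima of Q: Q(-2)=-16, Q(2)=-16.
So the global minimum of L is P(-2) + Q(-2) + 5 = -4 − 16 + 5 = -15, attained at (-2, -2).

-15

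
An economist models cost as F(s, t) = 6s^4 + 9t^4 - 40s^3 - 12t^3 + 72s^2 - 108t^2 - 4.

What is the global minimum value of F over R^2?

-571

F(s,t) separates as P(s) + Q(t) − 4, so its minimum is min P + min Q − 4.
P'(s) = 24s(s - 3)(s - 2) vanishes at s ∈ {0, 2, 3}; Q'(t) = 36t(t - 3)(t + 2) vanishes at t ∈ {-2, 0, 3}.
Local minima of P (where P''>0): P(0)=0, P(3)=54. Local minima of Q: Q(-2)=-192, Q(3)=-567.
So the global minimum of F is P(0) + Q(3) − 4 = 0 − 567 − 4 = -571, attained at (0, 3).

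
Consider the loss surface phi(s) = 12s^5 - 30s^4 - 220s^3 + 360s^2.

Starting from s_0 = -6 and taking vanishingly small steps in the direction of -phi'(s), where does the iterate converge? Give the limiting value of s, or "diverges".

phi'(s) = 60s(s - 4)(s - 1)(s + 3), so phi'(-6) = 75600.
Gradient descent moves in the -phi' direction, i.e. s is decreasing.
There is no critical point below s=-6, and phi' keeps the same sign, so the iterate runs off to −∞.

diverges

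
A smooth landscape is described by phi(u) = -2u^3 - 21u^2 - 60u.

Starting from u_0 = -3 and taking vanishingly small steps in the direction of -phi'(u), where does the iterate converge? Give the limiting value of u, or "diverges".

phi'(u) = -6(u + 2)(u + 5), so phi'(-3) = 12.
Gradient descent moves in the -phi' direction, i.e. u is decreasing.
The nearest critical point in that direction is u = -5, where phi'' = 18 > 0 (a local minimum). The iterate converges there.

-5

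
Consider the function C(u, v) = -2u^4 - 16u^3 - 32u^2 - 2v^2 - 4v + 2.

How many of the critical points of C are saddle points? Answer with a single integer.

C separates as a function of u plus a function of v, so ∇C=0 decouples.
∂C/∂u = -8u(u + 2)(u + 4) = 0 at u ∈ {-4, -2, 0}; ∂C/∂v = -4(v + 1) = 0 at v ∈ {-1}.
The Hessian is diagonal: diag(C_uu, C_vv). Second derivatives: C_uu(-4)=-64, C_uu(-2)=32, C_uu(0)=-64; C_vv(-1)=-4.
Saddle points occur where the two diagonal entries have opposite signs: (-2, -1). Count: 1.

1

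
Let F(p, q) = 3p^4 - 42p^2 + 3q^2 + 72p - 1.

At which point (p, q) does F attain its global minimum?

F(p,q) separates as A(p) + B(q) − 1, so its minimum is min A + min B − 1.
A'(p) = 12(p - 2)(p - 1)(p + 3) vanishes at p ∈ {-3, 1, 2}; B'(q) = 6q vanishes at q ∈ {0}.
Local minima of A (where A''>0): A(-3)=-351, A(2)=24. Local minima of B: B(0)=0.
So the global minimum of F is A(-3) + B(0) − 1 = -351 + 0 − 1 = -352, attained at (-3, 0).

(-3, 0)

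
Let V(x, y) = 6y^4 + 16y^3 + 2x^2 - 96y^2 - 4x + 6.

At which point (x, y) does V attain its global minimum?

V(x,y) separates as P(x) + Q(y) + 6, so its minimum is min P + min Q + 6.
P'(x) = 4x - 4 vanishes at x ∈ {1}; Q'(y) = 24y(y - 2)(y + 4) vanishes at y ∈ {-4, 0, 2}.
Local minima of P (where P''>0): P(1)=-2. Local minima of Q: Q(-4)=-1024, Q(2)=-160.
So the global minimum of V is P(1) + Q(-4) + 6 = -2 − 1024 + 6 = -1020, attained at (1, -4).

(1, -4)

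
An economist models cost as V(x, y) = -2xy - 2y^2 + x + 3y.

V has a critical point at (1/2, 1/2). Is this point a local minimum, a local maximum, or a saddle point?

saddle point

The Hessian of V is constant: H = [[0, -2], [-2, -4]].
det(H) = 0·(-4) − (-2)² = -4.
Since det(H) < 0, H is indefinite and the critical point is a saddle point.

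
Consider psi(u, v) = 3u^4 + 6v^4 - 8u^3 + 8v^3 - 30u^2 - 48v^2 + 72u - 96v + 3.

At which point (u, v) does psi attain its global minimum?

psi(u,v) separates as P(u) + Q(v) + 3, so its minimum is min P + min Q + 3.
P'(u) = 12(u - 3)(u - 1)(u + 2) vanishes at u ∈ {-2, 1, 3}; Q'(v) = 24(v - 2)(v + 1)(v + 2) vanishes at v ∈ {-2, -1, 2}.
Local minima of P (where P''>0): P(-2)=-152, P(3)=-27. Local minima of Q: Q(-2)=32, Q(2)=-224.
So the global minimum of psi is P(-2) + Q(2) + 3 = -152 − 224 + 3 = -373, attained at (-2, 2).

(-2, 2)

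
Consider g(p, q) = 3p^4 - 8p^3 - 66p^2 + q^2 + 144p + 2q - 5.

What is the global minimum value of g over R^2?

g(p,q) separates as A(p) + B(q) − 5, so its minimum is min A + min B − 5.
A'(p) = 12(p - 4)(p - 1)(p + 3) vanishes at p ∈ {-3, 1, 4}; B'(q) = 2q + 2 vanishes at q ∈ {-1}.
Local minima of A (where A''>0): A(-3)=-567, A(4)=-224. Local minima of B: B(-1)=-1.
So the global minimum of g is A(-3) + B(-1) − 5 = -567 − 1 − 5 = -573, attained at (-3, -1).

-573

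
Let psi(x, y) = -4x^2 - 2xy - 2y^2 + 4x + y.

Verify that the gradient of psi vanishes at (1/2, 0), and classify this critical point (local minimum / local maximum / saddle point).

∇psi = (-8x - 2y + 4, -2x - 4y + 1); substituting (1/2, 0) gives ∇psi = (0, 0), so (1/2, 0) is indeed a critical point.
The Hessian of psi is constant: H = [[-8, -2], [-2, -4]].
det(H) = (-8)·(-4) − (-2)² = 28.
det(H) > 0 and tr(H) = -12 < 0, so H is negative definite and the point is a local maximum.

local maximum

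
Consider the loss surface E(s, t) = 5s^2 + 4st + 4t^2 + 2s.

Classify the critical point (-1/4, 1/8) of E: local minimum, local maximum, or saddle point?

The Hessian of E is constant: H = [[10, 4], [4, 8]].
det(H) = 10·8 − 4² = 64.
det(H) > 0 and tr(H) = 18 > 0, so H is positive definite and the point is a local minimum.

local minimum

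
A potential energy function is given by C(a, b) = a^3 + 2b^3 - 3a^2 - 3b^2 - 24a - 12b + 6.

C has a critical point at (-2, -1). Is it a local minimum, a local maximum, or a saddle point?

local maximum

The mixed partial ∂²C/∂a∂b is 0, so the Hessian at any point is diag(C_aa, C_bb) = diag(6(a - 1), 6(2b - 1)).
At (-2, -1): H = diag(-18, -18).
Both eigenvalues are negative, so H is negative definite: a local maximum.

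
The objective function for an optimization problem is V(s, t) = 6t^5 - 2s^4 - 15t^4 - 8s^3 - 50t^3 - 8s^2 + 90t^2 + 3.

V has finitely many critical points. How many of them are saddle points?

V separates as a function of s plus a function of t, so ∇V=0 decouples.
∂V/∂s = -8s(s + 1)(s + 2) = 0 at s ∈ {-2, -1, 0}; ∂V/∂t = 30t(t - 3)(t - 1)(t + 2) = 0 at t ∈ {-2, 0, 1, 3}.
The Hessian is diagonal: diag(V_ss, V_tt). Second derivatives: V_ss(-2)=-16, V_ss(-1)=8, V_ss(0)=-16; V_tt(-2)=-900, V_tt(0)=180, V_tt(1)=-180, V_tt(3)=900.
Saddle points occur where the two diagonal entries have opposite signs: (-2, 0), (-2, 3), (-1, -2), (-1, 1), (0, 0), (0, 3). Count: 6.

6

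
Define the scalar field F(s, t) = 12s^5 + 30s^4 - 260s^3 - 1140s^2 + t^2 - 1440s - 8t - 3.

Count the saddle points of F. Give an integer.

2

F separates as a function of s plus a function of t, so ∇F=0 decouples.
∂F/∂s = 60(s - 4)(s + 1)(s + 2)(s + 3) = 0 at s ∈ {-3, -2, -1, 4}; ∂F/∂t = 2(t - 4) = 0 at t ∈ {4}.
The Hessian is diagonal: diag(F_ss, F_tt). Second derivatives: F_ss(-3)=-840, F_ss(-2)=360, F_ss(-1)=-600, F_ss(4)=12600; F_tt(4)=2.
Saddle points occur where the two diagonal entries have opposite signs: (-3, 4), (-1, 4). Count: 2.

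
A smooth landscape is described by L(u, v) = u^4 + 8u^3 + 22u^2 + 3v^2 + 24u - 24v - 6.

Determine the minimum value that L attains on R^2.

L(u,v) separates as P(u) + Q(v) − 6, so its minimum is min P + min Q − 6.
P'(u) = 4(u + 1)(u + 2)(u + 3) vanishes at u ∈ {-3, -2, -1}; Q'(v) = 6v - 24 vanishes at v ∈ {4}.
Local minima of P (where P''>0): P(-3)=-9, P(-1)=-9. Local minima of Q: Q(4)=-48.
So the global minimum of L is P(-3) + Q(4) − 6 = -9 − 48 − 6 = -63, attained at (-3, 4).

-63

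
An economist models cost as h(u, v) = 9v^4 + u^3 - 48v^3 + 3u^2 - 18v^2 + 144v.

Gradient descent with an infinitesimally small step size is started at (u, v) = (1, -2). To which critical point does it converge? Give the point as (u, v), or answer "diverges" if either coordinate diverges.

(0, -1)

h is separable, so gradient descent decouples: u follows -∂h/∂u, v follows -∂h/∂v.
∂h/∂u = 3u(u + 2); at u=1 this is 9, so u decreases.
∂h/∂v = 36(v - 4)(v - 1)(v + 1); at v=-2 this is -648, so v increases.
u converges to its nearest critical value 0 (a local min of the u-part); v converges to -1. The iterate converges to (0, -1).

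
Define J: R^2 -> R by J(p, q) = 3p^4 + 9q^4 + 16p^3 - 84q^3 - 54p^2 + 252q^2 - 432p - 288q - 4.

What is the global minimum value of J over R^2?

J(p,q) separates as A(p) + B(q) − 4, so its minimum is min A + min B − 4.
A'(p) = 12(p - 3)(p + 3)(p + 4) vanishes at p ∈ {-4, -3, 3}; B'(q) = 36(q - 4)(q - 2)(q - 1) vanishes at q ∈ {1, 2, 4}.
Local minima of A (where A''>0): A(-4)=608, A(3)=-1107. Local minima of B: B(1)=-111, B(4)=-192.
So the global minimum of J is A(3) + B(4) − 4 = -1107 − 192 − 4 = -1303, attained at (3, 4).

-1303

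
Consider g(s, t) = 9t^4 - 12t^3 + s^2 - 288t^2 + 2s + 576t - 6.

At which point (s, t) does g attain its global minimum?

g(s,t) separates as P(s) + Q(t) − 6, so its minimum is min P + min Q − 6.
P'(s) = 2s + 2 vanishes at s ∈ {-1}; Q'(t) = 36(t - 4)(t - 1)(t + 4) vanishes at t ∈ {-4, 1, 4}.
Local minima of P (where P''>0): P(-1)=-1. Local minima of Q: Q(-4)=-3840, Q(4)=-768.
So the global minimum of g is P(-1) + Q(-4) − 6 = -1 − 3840 − 6 = -3847, attained at (-1, -4).

(-1, -4)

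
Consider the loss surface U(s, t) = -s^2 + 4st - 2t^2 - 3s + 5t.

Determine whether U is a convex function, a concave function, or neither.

U is quadratic, so its Hessian is the constant matrix H = [[-2, 4], [4, -4]].
det(H) = -8, tr(H) = -6.
det(H) < 0, so H is indefinite: neither convex nor concave.

neither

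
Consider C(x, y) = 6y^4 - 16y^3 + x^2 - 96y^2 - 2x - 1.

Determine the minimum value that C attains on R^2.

-1026

C(x,y) separates as P(x) + Q(y) − 1, so its minimum is min P + min Q − 1.
P'(x) = 2x - 2 vanishes at x ∈ {1}; Q'(y) = 24y(y - 4)(y + 2) vanishes at y ∈ {-2, 0, 4}.
Local minima of P (where P''>0): P(1)=-1. Local minima of Q: Q(-2)=-160, Q(4)=-1024.
So the global minimum of C is P(1) + Q(4) − 1 = -1 − 1024 − 1 = -1026, attained at (1, 4).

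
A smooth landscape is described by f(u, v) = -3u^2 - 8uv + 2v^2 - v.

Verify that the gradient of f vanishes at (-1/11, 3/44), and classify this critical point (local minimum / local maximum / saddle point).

saddle point

∇f = (-6u - 8v, -8u + 4v - 1); substituting (-1/11, 3/44) gives ∇f = (0, 0), so (-1/11, 3/44) is indeed a critical point.
The Hessian of f is constant: H = [[-6, -8], [-8, 4]].
det(H) = (-6)·4 − (-8)² = -88.
Since det(H) < 0, H is indefinite and the critical point is a saddle point.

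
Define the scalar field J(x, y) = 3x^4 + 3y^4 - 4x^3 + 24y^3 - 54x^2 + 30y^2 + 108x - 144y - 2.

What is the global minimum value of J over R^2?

J(x,y) separates as P(x) + Q(y) − 2, so its minimum is min P + min Q − 2.
P'(x) = 12(x - 3)(x - 1)(x + 3) vanishes at x ∈ {-3, 1, 3}; Q'(y) = 12(y - 1)(y + 3)(y + 4) vanishes at y ∈ {-4, -3, 1}.
Local minima of P (where P''>0): P(-3)=-459, P(3)=-27. Local minima of Q: Q(-4)=288, Q(1)=-87.
So the global minimum of J is P(-3) + Q(1) − 2 = -459 − 87 − 2 = -548, attained at (-3, 1).

-548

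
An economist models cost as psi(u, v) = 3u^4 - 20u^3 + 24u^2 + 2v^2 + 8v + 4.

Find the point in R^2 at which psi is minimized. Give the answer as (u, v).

(4, -2)

psi(u,v) separates as P(u) + Q(v) + 4, so its minimum is min P + min Q + 4.
P'(u) = 12u(u - 4)(u - 1) vanishes at u ∈ {0, 1, 4}; Q'(v) = 4v + 8 vanishes at v ∈ {-2}.
Local minima of P (where P''>0): P(0)=0, P(4)=-128. Local minima of Q: Q(-2)=-8.
So the global minimum of psi is P(4) + Q(-2) + 4 = -128 − 8 + 4 = -132, attained at (4, -2).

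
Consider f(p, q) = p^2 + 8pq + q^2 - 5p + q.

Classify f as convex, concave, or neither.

f is quadratic, so its Hessian is the constant matrix H = [[2, 8], [8, 2]].
det(H) = -60, tr(H) = 4.
det(H) < 0, so H is indefinite: neither convex nor concave.

neither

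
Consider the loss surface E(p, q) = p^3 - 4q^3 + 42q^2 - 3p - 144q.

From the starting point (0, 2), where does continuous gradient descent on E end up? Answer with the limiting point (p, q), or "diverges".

(1, 3)

E is separable, so gradient descent decouples: p follows -∂E/∂p, q follows -∂E/∂q.
∂E/∂p = 3(p - 1)(p + 1); at p=0 this is -3, so p increases.
∂E/∂q = -12(q - 4)(q - 3); at q=2 this is -24, so q increases.
p converges to its nearest critical value 1 (a local min of the p-part); q converges to 3. The iterate converges to (1, 3).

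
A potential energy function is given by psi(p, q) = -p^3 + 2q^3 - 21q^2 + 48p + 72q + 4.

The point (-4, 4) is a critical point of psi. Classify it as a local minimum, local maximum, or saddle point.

local minimum

The mixed partial ∂²psi/∂p∂q is 0, so the Hessian at any point is diag(psi_pp, psi_qq) = diag(-6p, 6(2q - 7)).
At (-4, 4): H = diag(24, 6).
Both eigenvalues are positive, so H is positive definite: a local minimum.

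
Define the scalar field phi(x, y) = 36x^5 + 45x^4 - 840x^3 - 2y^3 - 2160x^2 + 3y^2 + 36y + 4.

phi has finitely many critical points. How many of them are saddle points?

4

phi separates as a function of x plus a function of y, so ∇phi=0 decouples.
∂phi/∂x = 180x(x - 4)(x + 2)(x + 3) = 0 at x ∈ {-3, -2, 0, 4}; ∂phi/∂y = -6(y - 3)(y + 2) = 0 at y ∈ {-2, 3}.
The Hessian is diagonal: diag(phi_xx, phi_yy). Second derivatives: phi_xx(-3)=-3780, phi_xx(-2)=2160, phi_xx(0)=-4320, phi_xx(4)=30240; phi_yy(-2)=30, phi_yy(3)=-30.
Saddle points occur where the two diagonal entries have opposite signs: (-3, -2), (-2, 3), (0, -2), (4, 3). Count: 4.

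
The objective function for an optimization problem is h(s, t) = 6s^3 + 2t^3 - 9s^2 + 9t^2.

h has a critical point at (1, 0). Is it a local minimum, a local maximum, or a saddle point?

The mixed partial ∂²h/∂s∂t is 0, so the Hessian at any point is diag(h_ss, h_tt) = diag(18(2s - 1), 6(2t + 3)).
At (1, 0): H = diag(18, 18).
Both eigenvalues are positive, so H is positive definite: a local minimum.

local minimum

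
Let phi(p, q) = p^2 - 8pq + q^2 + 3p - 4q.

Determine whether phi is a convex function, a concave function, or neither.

phi is quadratic, so its Hessian is the constant matrix H = [[2, -8], [-8, 2]].
det(H) = -60, tr(H) = 4.
det(H) < 0, so H is indefinite: neither convex nor concave.

neither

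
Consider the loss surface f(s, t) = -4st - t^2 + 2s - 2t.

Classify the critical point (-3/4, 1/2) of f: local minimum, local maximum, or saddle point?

The Hessian of f is constant: H = [[0, -4], [-4, -2]].
det(H) = 0·(-2) − (-4)² = -16.
Since det(H) < 0, H is indefinite and the critical point is a saddle point.

saddle point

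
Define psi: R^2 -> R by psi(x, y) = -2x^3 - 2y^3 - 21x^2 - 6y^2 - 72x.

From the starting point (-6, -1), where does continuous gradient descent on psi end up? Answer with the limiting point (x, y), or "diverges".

(-4, -2)

psi is separable, so gradient descent decouples: x follows -∂psi/∂x, y follows -∂psi/∂y.
∂psi/∂x = -6(x + 3)(x + 4); at x=-6 this is -36, so x increases.
∂psi/∂y = -6y(y + 2); at y=-1 this is 6, so y decreases.
x converges to its nearest critical value -4 (a local min of the x-part); y converges to -2. The iterate converges to (-4, -2).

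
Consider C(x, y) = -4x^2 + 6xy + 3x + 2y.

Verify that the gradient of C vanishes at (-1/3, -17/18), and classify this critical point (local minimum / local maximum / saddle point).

saddle point

∇C = (-8x + 6y + 3, 6x + 2); substituting (-1/3, -17/18) gives ∇C = (0, 0), so (-1/3, -17/18) is indeed a critical point.
The Hessian of C is constant: H = [[-8, 6], [6, 0]].
det(H) = (-8)·0 − 6² = -36.
Since det(H) < 0, H is indefinite and the critical point is a saddle point.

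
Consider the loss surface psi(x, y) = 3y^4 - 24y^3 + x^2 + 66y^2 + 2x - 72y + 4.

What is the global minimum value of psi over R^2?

-24

psi(x,y) separates as P(x) + Q(y) + 4, so its minimum is min P + min Q + 4.
P'(x) = 2x + 2 vanishes at x ∈ {-1}; Q'(y) = 12(y - 3)(y - 2)(y - 1) vanishes at y ∈ {1, 2, 3}.
Local minima of P (where P''>0): P(-1)=-1. Local minima of Q: Q(1)=-27, Q(3)=-27.
So the global minimum of psi is P(-1) + Q(1) + 4 = -1 − 27 + 4 = -24, attained at (-1, 1).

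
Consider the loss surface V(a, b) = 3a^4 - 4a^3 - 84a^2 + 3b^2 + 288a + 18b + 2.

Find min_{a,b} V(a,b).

V(a,b) separates as P(a) + Q(b) + 2, so its minimum is min P + min Q + 2.
P'(a) = 12(a - 3)(a - 2)(a + 4) vanishes at a ∈ {-4, 2, 3}; Q'(b) = 6b + 18 vanishes at b ∈ {-3}.
Local minima of P (where P''>0): P(-4)=-1472, P(3)=243. Local minima of Q: Q(-3)=-27.
So the global minimum of V is P(-4) + Q(-3) + 2 = -1472 − 27 + 2 = -1497, attained at (-4, -3).

-1497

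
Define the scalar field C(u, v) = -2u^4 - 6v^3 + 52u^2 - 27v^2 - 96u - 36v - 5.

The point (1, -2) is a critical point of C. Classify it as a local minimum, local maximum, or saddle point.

The mixed partial ∂²C/∂u∂v is 0, so the Hessian at any point is diag(C_uu, C_vv) = diag(8(-3u^2 + 13), -18(2v + 3)).
At (1, -2): H = diag(80, 18).
Both eigenvalues are positive, so H is positive definite: a local minimum.

local minimum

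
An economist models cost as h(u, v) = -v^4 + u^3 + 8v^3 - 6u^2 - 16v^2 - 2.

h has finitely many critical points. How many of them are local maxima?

2

h separates as a function of u plus a function of v, so ∇h=0 decouples.
∂h/∂u = 3u(u - 4) = 0 at u ∈ {0, 4}; ∂h/∂v = -4v(v - 4)(v - 2) = 0 at v ∈ {0, 2, 4}.
The Hessian is diagonal: diag(h_uu, h_vv). Second derivatives: h_uu(0)=-12, h_uu(4)=12; h_vv(0)=-32, h_vv(2)=16, h_vv(4)=-32.
Local maxima occur where both diagonal entries negative: (0, 0), (0, 4). Count: 2.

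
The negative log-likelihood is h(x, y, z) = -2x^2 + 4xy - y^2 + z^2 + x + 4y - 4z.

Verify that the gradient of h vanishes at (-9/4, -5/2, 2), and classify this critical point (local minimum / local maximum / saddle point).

saddle point

∇h = (-4x + 4y + 1, 4x - 2y + 4, 2z - 4); substituting (-9/4, -5/2, 2) gives ∇h = (0, 0, 0), so (-9/4, -5/2, 2) is indeed a critical point.
The Hessian is constant: H = [[-4, 4, 0], [4, -2, 0], [0, 0, 2]].
Leading principal minors: Δ₁ = -4, Δ₂ = -8, Δ₃ = -16.
The minors fit neither the all-positive nor the alternating-sign pattern, so H is indefinite: a saddle point.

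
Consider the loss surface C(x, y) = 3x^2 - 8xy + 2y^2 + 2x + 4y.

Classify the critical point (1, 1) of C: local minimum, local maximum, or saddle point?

The Hessian of C is constant: H = [[6, -8], [-8, 4]].
det(H) = 6·4 − (-8)² = -40.
Since det(H) < 0, H is indefinite and the critical point is a saddle point.

saddle point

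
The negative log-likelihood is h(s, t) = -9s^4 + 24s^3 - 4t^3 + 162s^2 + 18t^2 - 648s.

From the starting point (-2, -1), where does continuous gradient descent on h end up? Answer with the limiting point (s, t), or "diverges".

(2, 0)

h is separable, so gradient descent decouples: s follows -∂h/∂s, t follows -∂h/∂t.
∂h/∂s = -36(s - 3)(s - 2)(s + 3); at s=-2 this is -720, so s increases.
∂h/∂t = -12t(t - 3); at t=-1 this is -48, so t increases.
s converges to its nearest critical value 2 (a local min of the s-part); t converges to 0. The iterate converges to (2, 0).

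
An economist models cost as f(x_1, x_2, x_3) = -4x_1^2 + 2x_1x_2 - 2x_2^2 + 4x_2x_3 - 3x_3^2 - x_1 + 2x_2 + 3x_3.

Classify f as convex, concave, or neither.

concave

f is quadratic, so its Hessian is the constant matrix H = [[-8, 2, 0], [2, -4, 4], [0, 4, -6]].
Leading principal minors: -8, 28, -40.
Signs alternate −, +, − ⇒ H ≺ 0 ⇒ concave.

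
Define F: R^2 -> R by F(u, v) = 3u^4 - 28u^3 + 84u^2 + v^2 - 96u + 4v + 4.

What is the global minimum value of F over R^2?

F(u,v) separates as P(u) + Q(v) + 4, so its minimum is min P + min Q + 4.
P'(u) = 12(u - 4)(u - 2)(u - 1) vanishes at u ∈ {1, 2, 4}; Q'(v) = 2v + 4 vanishes at v ∈ {-2}.
Local minima of P (where P''>0): P(1)=-37, P(4)=-64. Local minima of Q: Q(-2)=-4.
So the global minimum of F is P(4) + Q(-2) + 4 = -64 − 4 + 4 = -64, attained at (4, -2).

-64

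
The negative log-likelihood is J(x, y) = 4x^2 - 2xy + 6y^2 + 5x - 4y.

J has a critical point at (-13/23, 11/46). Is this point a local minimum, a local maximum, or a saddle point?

local minimum

The Hessian of J is constant: H = [[8, -2], [-2, 12]].
det(H) = 8·12 − (-2)² = 92.
det(H) > 0 and tr(H) = 20 > 0, so H is positive definite and the point is a local minimum.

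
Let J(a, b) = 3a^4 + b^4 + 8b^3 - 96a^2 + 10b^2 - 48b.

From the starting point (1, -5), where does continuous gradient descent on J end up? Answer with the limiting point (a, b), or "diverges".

(4, -4)

J is separable, so gradient descent decouples: a follows -∂J/∂a, b follows -∂J/∂b.
∂J/∂a = 12a(a - 4)(a + 4); at a=1 this is -180, so a increases.
∂J/∂b = 4(b - 1)(b + 3)(b + 4); at b=-5 this is -48, so b increases.
a converges to its nearest critical value 4 (a local min of the a-part); b converges to -4. The iterate converges to (4, -4).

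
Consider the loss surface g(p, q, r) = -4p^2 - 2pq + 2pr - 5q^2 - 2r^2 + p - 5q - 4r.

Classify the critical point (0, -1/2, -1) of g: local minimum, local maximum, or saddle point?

The Hessian is constant: H = [[-8, -2, 2], [-2, -10, 0], [2, 0, -4]].
Leading principal minors: Δ₁ = -8, Δ₂ = 76, Δ₃ = -264.
The minors alternate sign starting negative (−, +, −), so H is negative definite: a local maximum.

local maximum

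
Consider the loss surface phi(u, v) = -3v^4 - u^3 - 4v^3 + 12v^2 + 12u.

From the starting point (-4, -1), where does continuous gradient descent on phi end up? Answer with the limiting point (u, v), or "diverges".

phi is separable, so gradient descent decouples: u follows -∂phi/∂u, v follows -∂phi/∂v.
∂phi/∂u = -3(u - 2)(u + 2); at u=-4 this is -36, so u increases.
∂phi/∂v = -12v(v - 1)(v + 2); at v=-1 this is -24, so v increases.
u converges to its nearest critical value -2 (a local min of the u-part); v converges to 0. The iterate converges to (-2, 0).

(-2, 0)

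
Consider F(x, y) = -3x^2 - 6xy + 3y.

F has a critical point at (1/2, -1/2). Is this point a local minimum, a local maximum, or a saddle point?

saddle point

The Hessian of F is constant: H = [[-6, -6], [-6, 0]].
det(H) = (-6)·0 − (-6)² = -36.
Since det(H) < 0, H is indefinite and the critical point is a saddle point.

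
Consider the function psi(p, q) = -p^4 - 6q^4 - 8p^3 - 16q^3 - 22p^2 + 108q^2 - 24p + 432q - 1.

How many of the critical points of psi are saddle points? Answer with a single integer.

4

psi separates as a function of p plus a function of q, so ∇psi=0 decouples.
∂psi/∂p = -4(p + 1)(p + 2)(p + 3) = 0 at p ∈ {-3, -2, -1}; ∂psi/∂q = -24(q - 3)(q + 2)(q + 3) = 0 at q ∈ {-3, -2, 3}.
The Hessian is diagonal: diag(psi_pp, psi_qq). Second derivatives: psi_pp(-3)=-8, psi_pp(-2)=4, psi_pp(-1)=-8; psi_qq(-3)=-144, psi_qq(-2)=120, psi_qq(3)=-720.
Saddle points occur where the two diagonal entries have opposite signs: (-3, -2), (-2, -3), (-2, 3), (-1, -2). Count: 4.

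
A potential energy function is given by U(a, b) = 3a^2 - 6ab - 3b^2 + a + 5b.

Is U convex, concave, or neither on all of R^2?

U is quadratic, so its Hessian is the constant matrix H = [[6, -6], [-6, -6]].
det(H) = -72, tr(H) = 0.
det(H) < 0, so H is indefinite: neither convex nor concave.

neither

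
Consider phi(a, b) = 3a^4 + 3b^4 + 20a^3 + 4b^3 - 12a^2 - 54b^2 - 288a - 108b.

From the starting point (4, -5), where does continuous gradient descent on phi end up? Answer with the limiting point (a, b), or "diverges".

phi is separable, so gradient descent decouples: a follows -∂phi/∂a, b follows -∂phi/∂b.
∂phi/∂a = 12(a - 2)(a + 3)(a + 4); at a=4 this is 1344, so a decreases.
∂phi/∂b = 12(b - 3)(b + 1)(b + 3); at b=-5 this is -768, so b increases.
a converges to its nearest critical value 2 (a local min of the a-part); b converges to -3. The iterate converges to (2, -3).

(2, -3)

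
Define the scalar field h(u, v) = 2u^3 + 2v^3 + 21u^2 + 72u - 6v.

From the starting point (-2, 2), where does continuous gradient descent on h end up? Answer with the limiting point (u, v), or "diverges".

h is separable, so gradient descent decouples: u follows -∂h/∂u, v follows -∂h/∂v.
∂h/∂u = 6(u + 3)(u + 4); at u=-2 this is 12, so u decreases.
∂h/∂v = 6(v - 1)(v + 1); at v=2 this is 18, so v decreases.
u converges to its nearest critical value -3 (a local min of the u-part); v converges to 1. The iterate converges to (-3, 1).

(-3, 1)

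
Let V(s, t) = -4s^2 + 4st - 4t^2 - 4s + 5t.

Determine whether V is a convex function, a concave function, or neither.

concave

V is quadratic, so its Hessian is the constant matrix H = [[-8, 4], [4, -8]].
det(H) = 48, tr(H) = -16.
det(H) > 0 and tr(H) < 0, so H is negative definite everywhere: concave.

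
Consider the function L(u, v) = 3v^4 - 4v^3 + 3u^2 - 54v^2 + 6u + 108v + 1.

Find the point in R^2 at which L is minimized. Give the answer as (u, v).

L(u,v) separates as P(u) + Q(v) + 1, so its minimum is min P + min Q + 1.
P'(u) = 6u + 6 vanishes at u ∈ {-1}; Q'(v) = 12(v - 3)(v - 1)(v + 3) vanishes at v ∈ {-3, 1, 3}.
Local minima of P (where P''>0): P(-1)=-3. Local minima of Q: Q(-3)=-459, Q(3)=-27.
So the global minimum of L is P(-1) + Q(-3) + 1 = -3 − 459 + 1 = -461, attained at (-1, -3).

(-1, -3)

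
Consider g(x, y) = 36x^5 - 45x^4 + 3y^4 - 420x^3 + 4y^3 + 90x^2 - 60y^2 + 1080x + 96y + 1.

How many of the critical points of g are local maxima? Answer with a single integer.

2

g separates as a function of x plus a function of y, so ∇g=0 decouples.
∂g/∂x = 180(x - 3)(x - 1)(x + 1)(x + 2) = 0 at x ∈ {-2, -1, 1, 3}; ∂g/∂y = 12(y - 2)(y - 1)(y + 4) = 0 at y ∈ {-4, 1, 2}.
The Hessian is diagonal: diag(g_xx, g_yy). Second derivatives: g_xx(-2)=-2700, g_xx(-1)=1440, g_xx(1)=-2160, g_xx(3)=7200; g_yy(-4)=360, g_yy(1)=-60, g_yy(2)=72.
Local maxima occur where both diagonal entries negative: (-2, 1), (1, 1). Count: 2.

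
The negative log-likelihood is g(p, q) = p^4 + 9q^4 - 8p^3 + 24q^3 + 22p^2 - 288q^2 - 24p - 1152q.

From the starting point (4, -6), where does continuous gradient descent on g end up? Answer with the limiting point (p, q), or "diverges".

g is separable, so gradient descent decouples: p follows -∂g/∂p, q follows -∂g/∂q.
∂g/∂p = 4(p - 3)(p - 2)(p - 1); at p=4 this is 24, so p decreases.
∂g/∂q = 36(q - 4)(q + 2)(q + 4); at q=-6 this is -2880, so q increases.
p converges to its nearest critical value 3 (a local min of the p-part); q converges to -4. The iterate converges to (3, -4).

(3, -4)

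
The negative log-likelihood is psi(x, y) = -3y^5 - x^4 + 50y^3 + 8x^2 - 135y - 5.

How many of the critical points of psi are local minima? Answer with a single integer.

2

psi separates as a function of x plus a function of y, so ∇psi=0 decouples.
∂psi/∂x = -4x(x - 2)(x + 2) = 0 at x ∈ {-2, 0, 2}; ∂psi/∂y = -15(y - 3)(y - 1)(y + 1)(y + 3) = 0 at y ∈ {-3, -1, 1, 3}.
The Hessian is diagonal: diag(psi_xx, psi_yy). Second derivatives: psi_xx(-2)=-32, psi_xx(0)=16, psi_xx(2)=-32; psi_yy(-3)=720, psi_yy(-1)=-240, psi_yy(1)=240, psi_yy(3)=-720.
Local minima occur where both diagonal entries positive: (0, -3), (0, 1). Count: 2.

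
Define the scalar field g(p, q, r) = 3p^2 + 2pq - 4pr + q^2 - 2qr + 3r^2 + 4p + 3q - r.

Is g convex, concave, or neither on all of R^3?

convex

g is quadratic, so its Hessian is the constant matrix H = [[6, 2, -4], [2, 2, -2], [-4, -2, 6]].
Leading principal minors: 6, 8, 24.
All positive ⇒ H ≻ 0 ⇒ convex.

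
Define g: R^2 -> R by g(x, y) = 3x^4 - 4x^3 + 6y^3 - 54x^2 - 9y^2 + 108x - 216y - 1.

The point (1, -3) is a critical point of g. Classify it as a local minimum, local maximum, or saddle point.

The mixed partial ∂²g/∂x∂y is 0, so the Hessian at any point is diag(g_xx, g_yy) = diag(12(3x^2 - 2x - 9), 18(2y - 1)).
At (1, -3): H = diag(-96, -126).
Both eigenvalues are negative, so H is negative definite: a local maximum.

local maximum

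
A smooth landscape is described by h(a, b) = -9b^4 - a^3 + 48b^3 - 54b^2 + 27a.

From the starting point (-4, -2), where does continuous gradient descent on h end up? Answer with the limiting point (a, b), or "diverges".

h is separable, so gradient descent decouples: a follows -∂h/∂a, b follows -∂h/∂b.
∂h/∂a = -3(a - 3)(a + 3); at a=-4 this is -21, so a increases.
∂h/∂b = -36b(b - 3)(b - 1); at b=-2 this is 1080, so b decreases.
The b-coordinate has no critical point in that direction and runs off to infinity.

diverges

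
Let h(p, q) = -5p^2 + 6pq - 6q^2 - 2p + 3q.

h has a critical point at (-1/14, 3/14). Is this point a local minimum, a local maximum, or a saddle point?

local maximum

The Hessian of h is constant: H = [[-10, 6], [6, -12]].
det(H) = (-10)·(-12) − 6² = 84.
det(H) > 0 and tr(H) = -22 < 0, so H is negative definite and the point is a local maximum.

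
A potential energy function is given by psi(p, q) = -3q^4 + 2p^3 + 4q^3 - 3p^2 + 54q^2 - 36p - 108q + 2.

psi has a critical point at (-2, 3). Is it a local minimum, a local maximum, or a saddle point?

The mixed partial ∂²psi/∂p∂q is 0, so the Hessian at any point is diag(psi_pp, psi_qq) = diag(6(2p - 1), 12(-3q^2 + 2q + 9)).
At (-2, 3): H = diag(-30, -144).
Both eigenvalues are negative, so H is negative definite: a local maximum.

local maximum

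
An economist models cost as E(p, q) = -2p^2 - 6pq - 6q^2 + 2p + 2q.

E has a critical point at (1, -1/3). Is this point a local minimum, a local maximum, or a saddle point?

The Hessian of E is constant: H = [[-4, -6], [-6, -12]].
det(H) = (-4)·(-12) − (-6)² = 12.
det(H) > 0 and tr(H) = -16 < 0, so H is negative definite and the point is a local maximum.

local maximum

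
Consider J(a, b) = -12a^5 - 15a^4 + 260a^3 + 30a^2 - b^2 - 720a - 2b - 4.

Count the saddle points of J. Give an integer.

2

J separates as a function of a plus a function of b, so ∇J=0 decouples.
∂J/∂a = -60(a - 3)(a - 1)(a + 1)(a + 4) = 0 at a ∈ {-4, -1, 1, 3}; ∂J/∂b = -2(b + 1) = 0 at b ∈ {-1}.
The Hessian is diagonal: diag(J_aa, J_bb). Second derivatives: J_aa(-4)=6300, J_aa(-1)=-1440, J_aa(1)=1200, J_aa(3)=-3360; J_bb(-1)=-2.
Saddle points occur where the two diagonal entries have opposite signs: (-4, -1), (1, -1). Count: 2.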